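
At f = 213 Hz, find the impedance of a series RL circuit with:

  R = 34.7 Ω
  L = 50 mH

Step 1 — Angular frequency: ω = 2π·f = 2π·213 = 1338 rad/s.
Step 2 — Component impedances:
  R: Z = R = 34.7 Ω
  L: Z = jωL = j·1338·0.05 = 0 + j66.92 Ω
Step 3 — Series combination: Z_total = R + L = 34.7 + j66.92 Ω = 75.38∠62.6° Ω.

Z = 34.7 + j66.92 Ω = 75.38∠62.6° Ω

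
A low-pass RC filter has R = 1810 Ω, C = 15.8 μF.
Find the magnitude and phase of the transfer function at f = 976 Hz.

Step 1 — Angular frequency: ω = 2π·976 = 6132 rad/s.
Step 2 — Transfer function: H(jω) = 1/(1 + jωRC).
Step 3 — Denominator: 1 + jωRC = 1 + j·6132·1810·1.58e-05 = 1 + j175.4.
Step 4 — H = 3.251e-05 - j0.005702.
Step 5 — Magnitude: |H| = 0.005702 (-44.9 dB); phase: φ = -89.7°.

|H| = 0.005702 (-44.9 dB), φ = -89.7°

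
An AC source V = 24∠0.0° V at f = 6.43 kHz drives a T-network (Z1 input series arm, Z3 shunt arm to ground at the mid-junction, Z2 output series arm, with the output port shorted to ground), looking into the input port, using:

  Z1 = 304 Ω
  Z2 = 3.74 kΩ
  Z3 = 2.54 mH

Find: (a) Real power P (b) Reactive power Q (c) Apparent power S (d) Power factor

Step 1 — Angular frequency: ω = 2π·f = 2π·6430 = 4.04e+04 rad/s.
Step 2 — Component impedances:
  Z1: Z = R = 304 Ω
  Z2: Z = R = 3740 Ω
  Z3: Z = jωL = j·4.04e+04·0.00254 = 0 + j102.6 Ω
Step 3 — With the output port shorted to ground, the output series arm Z2 runs from the junction to ground; the shunt arm Z3 also runs from the junction to ground. They appear in parallel: Z3 || Z2 = 2.814 + j102.5 Ω.
Step 4 — Series with input arm Z1: Z_in = Z1 + (Z3 || Z2) = 306.8 + j102.5 Ω = 323.5∠18.5° Ω.
Step 5 — Source phasor: V = 24∠0.0° V = 24 V.
Step 6 — Current: I = V / Z = 0.07036 - j0.02352 A = 0.07419∠-18.5° A.
Step 7 — Complex power: S = V·I* = 1.689 + j0.5644 VA.
Step 8 — Real power: P = Re(S) = 1.689 W.
Step 9 — Reactive power: Q = Im(S) = 0.5644 VAR.
Step 10 — Apparent power: |S| = 1.781 VA.
Step 11 — Power factor: PF = P/|S| = 0.9484 (lagging).

(a) P = 1.689 W  (b) Q = 0.5644 VAR  (c) S = 1.781 VA  (d) PF = 0.9484 (lagging)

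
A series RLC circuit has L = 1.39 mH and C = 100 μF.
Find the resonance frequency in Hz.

Step 1 — Resonance condition Im(Z)=0 gives ω₀ = 1/√(LC).
Step 2 — ω₀ = 1/√(0.00139·0.0001) = 2682 rad/s.
Step 3 — f₀ = ω₀/(2π) = 426.9 Hz.

f₀ = 426.9 Hz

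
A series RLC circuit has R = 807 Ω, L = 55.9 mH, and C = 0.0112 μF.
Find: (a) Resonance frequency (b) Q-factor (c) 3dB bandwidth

Step 1 — Resonance condition Im(Z)=0 gives ω₀ = 1/√(LC).
Step 2 — ω₀ = 1/√(0.0559·1.12e-08) = 3.997e+04 rad/s.
Step 3 — f₀ = ω₀/(2π) = 6361 Hz.
Step 4 — Series Q: Q = ω₀L/R = 3.997e+04·0.0559/807 = 2.768.
Step 5 — 3dB bandwidth: Δω = ω₀/Q = 1.444e+04 rad/s; BW = Δω/(2π) = 2298 Hz.

(a) f₀ = 6361 Hz  (b) Q = 2.768  (c) BW = 2298 Hz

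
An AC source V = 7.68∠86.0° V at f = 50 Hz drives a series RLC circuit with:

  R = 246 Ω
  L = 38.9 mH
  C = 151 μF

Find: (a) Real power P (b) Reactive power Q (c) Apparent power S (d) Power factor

Step 1 — Angular frequency: ω = 2π·f = 2π·50 = 314.2 rad/s.
Step 2 — Component impedances:
  R: Z = R = 246 Ω
  L: Z = jωL = j·314.2·0.0389 = 0 + j12.22 Ω
  C: Z = 1/(jωC) = -j/(ω·C) = 0 - j21.08 Ω
Step 3 — Series combination: Z_total = R + L + C = 246 - j8.859 Ω = 246.2∠-2.1° Ω.
Step 4 — Source phasor: V = 7.68∠86.0° V = 0.5357 + j7.661 V.
Step 5 — Current: I = V / Z = 0.001055 + j0.03118 A = 0.0312∠88.1° A.
Step 6 — Complex power: S = V·I* = 0.2395 - j0.008624 VA.
Step 7 — Real power: P = Re(S) = 0.2395 W.
Step 8 — Reactive power: Q = Im(S) = -0.008624 VAR.
Step 9 — Apparent power: |S| = 0.2396 VA.
Step 10 — Power factor: PF = P/|S| = 0.9994 (leading).

(a) P = 0.2395 W  (b) Q = -0.008624 VAR  (c) S = 0.2396 VA  (d) PF = 0.9994 (leading)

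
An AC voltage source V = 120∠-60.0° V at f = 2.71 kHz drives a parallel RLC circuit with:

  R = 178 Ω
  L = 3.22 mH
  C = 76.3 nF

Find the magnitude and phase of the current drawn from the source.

Step 1 — Angular frequency: ω = 2π·f = 2π·2710 = 1.703e+04 rad/s.
Step 2 — Component impedances:
  R: Z = R = 178 Ω
  L: Z = jωL = j·1.703e+04·0.00322 = 0 + j54.83 Ω
  C: Z = 1/(jωC) = -j/(ω·C) = 0 - j769.7 Ω
Step 3 — Parallel combination: 1/Z_total = 1/R + 1/L + 1/C; Z_total = 17.64 + j53.18 Ω = 56.03∠71.7° Ω.
Step 4 — Source phasor: V = 120∠-60.0° V = 60 - j103.9 V.
Step 5 — Ohm's law: I = V / Z_total = (60 - j103.9) / (17.64 + j53.18) = -1.423 - j1.6 A.
Step 6 — Convert to polar: |I| = 2.142 A, ∠I = -131.7°.

I = 2.142∠-131.7° A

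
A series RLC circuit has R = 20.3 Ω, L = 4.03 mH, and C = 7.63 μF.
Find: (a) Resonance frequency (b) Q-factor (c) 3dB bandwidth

Step 1 — Resonance: ω₀ = 1/√(LC) = 1/√(0.00403·7.63e-06) = 5703 rad/s.
Step 2 — f₀ = ω₀/(2π) = 907.6 Hz.
Step 3 — Series Q: Q = ω₀L/R = 5703·0.00403/20.3 = 1.132.
Step 4 — Bandwidth: Δω = ω₀/Q = 5037 rad/s; BW = Δω/(2π) = 801.7 Hz.

(a) f₀ = 907.6 Hz  (b) Q = 1.132  (c) BW = 801.7 Hz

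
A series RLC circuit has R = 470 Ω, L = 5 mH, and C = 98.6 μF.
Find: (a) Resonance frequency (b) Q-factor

Step 1 — Resonance condition Im(Z)=0 gives ω₀ = 1/√(LC).
Step 2 — ω₀ = 1/√(0.005·9.86e-05) = 1424 rad/s.
Step 3 — f₀ = ω₀/(2π) = 226.7 Hz.
Step 4 — Series Q: Q = ω₀L/R = 1424·0.005/470 = 0.01515.

(a) f₀ = 226.7 Hz  (b) Q = 0.01515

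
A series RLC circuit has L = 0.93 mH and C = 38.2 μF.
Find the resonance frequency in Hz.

Step 1 — Resonance condition Im(Z)=0 gives ω₀ = 1/√(LC).
Step 2 — ω₀ = 1/√(0.00093·3.82e-05) = 5306 rad/s.
Step 3 — f₀ = ω₀/(2π) = 844.4 Hz.

f₀ = 844.4 Hz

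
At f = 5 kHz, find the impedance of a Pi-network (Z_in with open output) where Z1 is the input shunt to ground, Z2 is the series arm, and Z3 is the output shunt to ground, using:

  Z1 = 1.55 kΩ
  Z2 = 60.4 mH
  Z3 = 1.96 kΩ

Step 1 — Angular frequency: ω = 2π·f = 2π·5000 = 3.142e+04 rad/s.
Step 2 — Component impedances:
  Z1: Z = R = 1550 Ω
  Z2: Z = jωL = j·3.142e+04·0.0604 = 0 + j1898 Ω
  Z3: Z = R = 1960 Ω
Step 3 — With open output, the series arm Z2 and the output shunt Z3 appear in series to ground: Z2 + Z3 = 1960 + j1898 Ω.
Step 4 — Parallel with input shunt Z1: Z_in = Z1 || (Z2 + Z3) = 1020 + j286.3 Ω = 1060∠15.7° Ω.

Z = 1020 + j286.3 Ω = 1060∠15.7° Ω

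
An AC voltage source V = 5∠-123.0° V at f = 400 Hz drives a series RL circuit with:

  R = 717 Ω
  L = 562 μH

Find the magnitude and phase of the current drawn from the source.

Step 1 — Angular frequency: ω = 2π·f = 2π·400 = 2513 rad/s.
Step 2 — Component impedances:
  R: Z = R = 717 Ω
  L: Z = jωL = j·2513·0.000562 = 0 + j1.412 Ω
Step 3 — Series combination: Z_total = R + L = 717 + j1.412 Ω = 717∠0.1° Ω.
Step 4 — Source phasor: V = 5∠-123.0° V = -2.723 - j4.193 V.
Step 5 — Ohm's law: I = V / Z_total = (-2.723 - j4.193) / (717 + j1.412) = -0.00381 - j0.005841 A.
Step 6 — Convert to polar: |I| = 0.006973 A, ∠I = -123.1°.

I = 0.006973∠-123.1° A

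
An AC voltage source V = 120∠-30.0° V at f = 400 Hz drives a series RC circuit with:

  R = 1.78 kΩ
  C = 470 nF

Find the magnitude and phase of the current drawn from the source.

Step 1 — Angular frequency: ω = 2π·f = 2π·400 = 2513 rad/s.
Step 2 — Component impedances:
  R: Z = R = 1780 Ω
  C: Z = 1/(jωC) = -j/(ω·C) = 0 - j846.6 Ω
Step 3 — Series combination: Z_total = R + C = 1780 - j846.6 Ω = 1971∠-25.4° Ω.
Step 4 — Source phasor: V = 120∠-30.0° V = 103.9 - j60 V.
Step 5 — Ohm's law: I = V / Z_total = (103.9 - j60) / (1780 - j846.6) = 0.06069 - j0.004845 A.
Step 6 — Convert to polar: |I| = 0.06088 A, ∠I = -4.6°.

I = 0.06088∠-4.6° A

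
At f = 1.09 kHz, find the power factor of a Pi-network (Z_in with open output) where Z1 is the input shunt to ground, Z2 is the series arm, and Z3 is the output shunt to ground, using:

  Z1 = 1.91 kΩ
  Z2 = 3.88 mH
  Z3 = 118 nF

Step 1 — Angular frequency: ω = 2π·f = 2π·1090 = 6849 rad/s.
Step 2 — Component impedances:
  Z1: Z = R = 1910 Ω
  Z2: Z = jωL = j·6849·0.00388 = 0 + j26.57 Ω
  Z3: Z = 1/(jωC) = -j/(ω·C) = 0 - j1237 Ω
Step 3 — With open output, the series arm Z2 and the output shunt Z3 appear in series to ground: Z2 + Z3 = 0 - j1211 Ω.
Step 4 — Parallel with input shunt Z1: Z_in = Z1 || (Z2 + Z3) = 547.5 - j863.7 Ω = 1023∠-57.6° Ω.
Step 5 — Power factor: PF = cos(φ) = Re(Z)/|Z| = 547.55/1022.7 = 0.5354.
Step 6 — Type: Im(Z) = -863.7 ⇒ leading (phase φ = -57.6°).

PF = 0.5354 (leading, φ = -57.6°)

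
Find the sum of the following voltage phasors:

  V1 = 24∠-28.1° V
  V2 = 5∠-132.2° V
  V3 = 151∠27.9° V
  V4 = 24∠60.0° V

Step 1 — Convert each phasor to rectangular form:
  V1 = 24·(cos(-28.1°) + j·sin(-28.1°)) = 21.17 - j11.3 V
  V2 = 5·(cos(-132.2°) + j·sin(-132.2°)) = -3.359 - j3.704 V
  V3 = 151·(cos(27.9°) + j·sin(27.9°)) = 133.4 + j70.66 V
  V4 = 24·(cos(60.0°) + j·sin(60.0°)) = 12 + j20.78 V
Step 2 — Sum components: V_total = 163.3 + j76.43 V.
Step 3 — Convert to polar: |V_total| = 180.3 V, ∠V_total = 25.1°.

V_total = 180.3∠25.1° V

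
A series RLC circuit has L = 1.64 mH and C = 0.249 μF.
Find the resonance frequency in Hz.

Step 1 — Resonance condition Im(Z)=0 gives ω₀ = 1/√(LC).
Step 2 — ω₀ = 1/√(0.00164·2.49e-07) = 4.949e+04 rad/s.
Step 3 — f₀ = ω₀/(2π) = 7876 Hz.

f₀ = 7876 Hz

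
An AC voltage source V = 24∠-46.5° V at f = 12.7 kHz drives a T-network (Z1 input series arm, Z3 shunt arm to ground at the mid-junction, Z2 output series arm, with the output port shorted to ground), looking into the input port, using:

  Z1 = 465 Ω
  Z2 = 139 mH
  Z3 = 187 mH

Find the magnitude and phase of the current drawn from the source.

Step 1 — Angular frequency: ω = 2π·f = 2π·1.27e+04 = 7.98e+04 rad/s.
Step 2 — Component impedances:
  Z1: Z = R = 465 Ω
  Z2: Z = jωL = j·7.98e+04·0.139 = 0 + j1.109e+04 Ω
  Z3: Z = jωL = j·7.98e+04·0.187 = 0 + j1.492e+04 Ω
Step 3 — With the output port shorted to ground, the output series arm Z2 runs from the junction to ground; the shunt arm Z3 also runs from the junction to ground. They appear in parallel: Z3 || Z2 = 0 + j6362 Ω.
Step 4 — Series with input arm Z1: Z_in = Z1 + (Z3 || Z2) = 465 + j6362 Ω = 6379∠85.8° Ω.
Step 5 — Source phasor: V = 24∠-46.5° V = 16.52 - j17.41 V.
Step 6 — Ohm's law: I = V / Z_total = (16.52 - j17.41) / (465 + j6362) = -0.002533 - j0.002782 A.
Step 7 — Convert to polar: |I| = 0.003762 A, ∠I = -132.3°.

I = 0.003762∠-132.3° A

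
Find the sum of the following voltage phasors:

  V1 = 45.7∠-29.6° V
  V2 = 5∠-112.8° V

Step 1 — Convert each phasor to rectangular form:
  V1 = 45.7·(cos(-29.6°) + j·sin(-29.6°)) = 39.74 - j22.57 V
  V2 = 5·(cos(-112.8°) + j·sin(-112.8°)) = -1.938 - j4.609 V
Step 2 — Sum components: V_total = 37.8 - j27.18 V.
Step 3 — Convert to polar: |V_total| = 46.56 V, ∠V_total = -35.7°.

V_total = 46.56∠-35.7° V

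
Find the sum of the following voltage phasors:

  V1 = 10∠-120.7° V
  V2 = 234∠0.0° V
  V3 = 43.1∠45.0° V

Step 1 — Convert each phasor to rectangular form:
  V1 = 10·(cos(-120.7°) + j·sin(-120.7°)) = -5.105 - j8.599 V
  V2 = 234·(cos(0.0°) + j·sin(0.0°)) = 234 V
  V3 = 43.1·(cos(45.0°) + j·sin(45.0°)) = 30.48 + j30.48 V
Step 2 — Sum components: V_total = 259.4 + j21.88 V.
Step 3 — Convert to polar: |V_total| = 260.3 V, ∠V_total = 4.8°.

V_total = 260.3∠4.8° V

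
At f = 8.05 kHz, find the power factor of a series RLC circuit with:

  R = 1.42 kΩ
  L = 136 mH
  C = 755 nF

Step 1 — Angular frequency: ω = 2π·f = 2π·8050 = 5.058e+04 rad/s.
Step 2 — Component impedances:
  R: Z = R = 1420 Ω
  L: Z = jωL = j·5.058e+04·0.136 = 0 + j6879 Ω
  C: Z = 1/(jωC) = -j/(ω·C) = 0 - j26.19 Ω
Step 3 — Series combination: Z_total = R + L + C = 1420 + j6853 Ω = 6998∠78.3° Ω.
Step 4 — Power factor: PF = cos(φ) = Re(Z)/|Z| = 1420/6998 = 0.2029.
Step 5 — Type: Im(Z) = 6853 ⇒ lagging (phase φ = 78.3°).

PF = 0.2029 (lagging, φ = 78.3°)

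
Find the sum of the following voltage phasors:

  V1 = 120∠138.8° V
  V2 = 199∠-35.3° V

Step 1 — Convert each phasor to rectangular form:
  V1 = 120·(cos(138.8°) + j·sin(138.8°)) = -90.29 + j79.04 V
  V2 = 199·(cos(-35.3°) + j·sin(-35.3°)) = 162.4 - j115 V
Step 2 — Sum components: V_total = 72.12 - j35.95 V.
Step 3 — Convert to polar: |V_total| = 80.59 V, ∠V_total = -26.5°.

V_total = 80.59∠-26.5° V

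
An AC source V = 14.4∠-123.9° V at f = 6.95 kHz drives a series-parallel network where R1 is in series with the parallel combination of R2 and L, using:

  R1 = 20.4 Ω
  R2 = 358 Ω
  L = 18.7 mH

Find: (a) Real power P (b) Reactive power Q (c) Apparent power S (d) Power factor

Step 1 — Angular frequency: ω = 2π·f = 2π·6950 = 4.367e+04 rad/s.
Step 2 — Component impedances:
  R1: Z = R = 20.4 Ω
  R2: Z = R = 358 Ω
  L: Z = jωL = j·4.367e+04·0.0187 = 0 + j816.6 Ω
Step 3 — Parallel branch: R2 || L = 1/(1/R2 + 1/L) = 300.3 + j131.6 Ω.
Step 4 — Series with R1: Z_total = R1 + (R2 || L) = 320.7 + j131.6 Ω = 346.7∠22.3° Ω.
Step 5 — Source phasor: V = 14.4∠-123.9° V = -8.032 - j11.95 V.
Step 6 — Current: I = V / Z = -0.03453 - j0.0231 A = 0.04154∠-146.2° A.
Step 7 — Complex power: S = V·I* = 0.5534 + j0.2272 VA.
Step 8 — Real power: P = Re(S) = 0.5534 W.
Step 9 — Reactive power: Q = Im(S) = 0.2272 VAR.
Step 10 — Apparent power: |S| = 0.5982 VA.
Step 11 — Power factor: PF = P/|S| = 0.9251 (lagging).

(a) P = 0.5534 W  (b) Q = 0.2272 VAR  (c) S = 0.5982 VA  (d) PF = 0.9251 (lagging)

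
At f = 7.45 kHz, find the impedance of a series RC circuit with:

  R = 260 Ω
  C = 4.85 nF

Step 1 — Angular frequency: ω = 2π·f = 2π·7450 = 4.681e+04 rad/s.
Step 2 — Component impedances:
  R: Z = R = 260 Ω
  C: Z = 1/(jωC) = -j/(ω·C) = 0 - j4405 Ω
Step 3 — Series combination: Z_total = R + C = 260 - j4405 Ω = 4412∠-86.6° Ω.

Z = 260 - j4405 Ω = 4412∠-86.6° Ω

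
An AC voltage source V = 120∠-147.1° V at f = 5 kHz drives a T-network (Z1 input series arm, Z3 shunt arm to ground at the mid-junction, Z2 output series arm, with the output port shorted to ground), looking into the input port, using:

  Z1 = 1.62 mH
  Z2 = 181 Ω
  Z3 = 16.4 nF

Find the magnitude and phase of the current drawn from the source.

Step 1 — Angular frequency: ω = 2π·f = 2π·5000 = 3.142e+04 rad/s.
Step 2 — Component impedances:
  Z1: Z = jωL = j·3.142e+04·0.00162 = 0 + j50.89 Ω
  Z2: Z = R = 181 Ω
  Z3: Z = 1/(jωC) = -j/(ω·C) = 0 - j1941 Ω
Step 3 — With the output port shorted to ground, the output series arm Z2 runs from the junction to ground; the shunt arm Z3 also runs from the junction to ground. They appear in parallel: Z3 || Z2 = 179.4 - j16.73 Ω.
Step 4 — Series with input arm Z1: Z_in = Z1 + (Z3 || Z2) = 179.4 + j34.16 Ω = 182.7∠10.8° Ω.
Step 5 — Source phasor: V = 120∠-147.1° V = -100.8 - j65.18 V.
Step 6 — Ohm's law: I = V / Z_total = (-100.8 - j65.18) / (179.4 + j34.16) = -0.6086 - j0.2474 A.
Step 7 — Convert to polar: |I| = 0.657 A, ∠I = -157.9°.

I = 0.657∠-157.9° A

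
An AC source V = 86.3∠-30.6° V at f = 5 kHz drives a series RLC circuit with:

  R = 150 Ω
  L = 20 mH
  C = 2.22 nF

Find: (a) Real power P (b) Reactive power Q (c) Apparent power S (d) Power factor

Step 1 — Angular frequency: ω = 2π·f = 2π·5000 = 3.142e+04 rad/s.
Step 2 — Component impedances:
  R: Z = R = 150 Ω
  L: Z = jωL = j·3.142e+04·0.02 = 0 + j628.3 Ω
  C: Z = 1/(jωC) = -j/(ω·C) = 0 - j1.434e+04 Ω
Step 3 — Series combination: Z_total = R + L + C = 150 - j1.371e+04 Ω = 1.371e+04∠-89.4° Ω.
Step 4 — Source phasor: V = 86.3∠-30.6° V = 74.28 - j43.93 V.
Step 5 — Current: I = V / Z = 0.003263 + j0.005382 A = 0.006294∠58.8° A.
Step 6 — Complex power: S = V·I* = 0.005943 - j0.5432 VA.
Step 7 — Real power: P = Re(S) = 0.005943 W.
Step 8 — Reactive power: Q = Im(S) = -0.5432 VAR.
Step 9 — Apparent power: |S| = 0.5432 VA.
Step 10 — Power factor: PF = P/|S| = 0.01094 (leading).

(a) P = 0.005943 W  (b) Q = -0.5432 VAR  (c) S = 0.5432 VA  (d) PF = 0.01094 (leading)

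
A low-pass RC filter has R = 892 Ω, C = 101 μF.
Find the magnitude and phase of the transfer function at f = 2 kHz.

Step 1 — Angular frequency: ω = 2π·2000 = 1.257e+04 rad/s.
Step 2 — Transfer function: H(jω) = 1/(1 + jωRC).
Step 3 — Denominator: 1 + jωRC = 1 + j·1.257e+04·892·0.000101 = 1 + j1132.
Step 4 — H = 7.802e-07 - j0.0008833.
Step 5 — Magnitude: |H| = 0.0008833 (-61.1 dB); phase: φ = -89.9°.

|H| = 0.0008833 (-61.1 dB), φ = -89.9°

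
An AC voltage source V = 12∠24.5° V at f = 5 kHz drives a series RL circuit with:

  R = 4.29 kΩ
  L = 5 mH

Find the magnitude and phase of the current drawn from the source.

Step 1 — Angular frequency: ω = 2π·f = 2π·5000 = 3.142e+04 rad/s.
Step 2 — Component impedances:
  R: Z = R = 4290 Ω
  L: Z = jωL = j·3.142e+04·0.005 = 0 + j157.1 Ω
Step 3 — Series combination: Z_total = R + L = 4290 + j157.1 Ω = 4293∠2.1° Ω.
Step 4 — Source phasor: V = 12∠24.5° V = 10.92 + j4.976 V.
Step 5 — Ohm's law: I = V / Z_total = (10.92 + j4.976) / (4290 + j157.1) = 0.002584 + j0.001065 A.
Step 6 — Convert to polar: |I| = 0.002795 A, ∠I = 22.4°.

I = 0.002795∠22.4° A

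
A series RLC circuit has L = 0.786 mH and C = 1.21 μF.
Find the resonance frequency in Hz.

Step 1 — Resonance condition Im(Z)=0 gives ω₀ = 1/√(LC).
Step 2 — ω₀ = 1/√(0.000786·1.21e-06) = 3.243e+04 rad/s.
Step 3 — f₀ = ω₀/(2π) = 5161 Hz.

f₀ = 5161 Hz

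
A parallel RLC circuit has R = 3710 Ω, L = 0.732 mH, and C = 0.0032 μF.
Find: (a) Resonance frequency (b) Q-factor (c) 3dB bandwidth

Step 1 — Resonance: ω₀ = 1/√(LC) = 1/√(0.000732·3.2e-09) = 6.534e+05 rad/s.
Step 2 — f₀ = ω₀/(2π) = 1.04e+05 Hz.
Step 3 — Parallel Q: Q = R/(ω₀L) = 3710/(6.534e+05·0.000732) = 7.757.
Step 4 — Bandwidth: Δω = ω₀/Q = 8.423e+04 rad/s; BW = Δω/(2π) = 1.341e+04 Hz.

(a) f₀ = 1.04e+05 Hz  (b) Q = 7.757  (c) BW = 1.341e+04 Hz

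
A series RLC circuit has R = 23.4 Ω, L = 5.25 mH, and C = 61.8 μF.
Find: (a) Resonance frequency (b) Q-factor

Step 1 — Resonance condition Im(Z)=0 gives ω₀ = 1/√(LC).
Step 2 — ω₀ = 1/√(0.00525·6.18e-05) = 1756 rad/s.
Step 3 — f₀ = ω₀/(2π) = 279.4 Hz.
Step 4 — Series Q: Q = ω₀L/R = 1756·0.00525/23.4 = 0.3939.

(a) f₀ = 279.4 Hz  (b) Q = 0.3939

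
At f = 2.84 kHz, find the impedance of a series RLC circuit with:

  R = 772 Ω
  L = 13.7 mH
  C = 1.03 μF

Step 1 — Angular frequency: ω = 2π·f = 2π·2840 = 1.784e+04 rad/s.
Step 2 — Component impedances:
  R: Z = R = 772 Ω
  L: Z = jωL = j·1.784e+04·0.0137 = 0 + j244.5 Ω
  C: Z = 1/(jωC) = -j/(ω·C) = 0 - j54.41 Ω
Step 3 — Series combination: Z_total = R + L + C = 772 + j190.1 Ω = 795.1∠13.8° Ω.

Z = 772 + j190.1 Ω = 795.1∠13.8° Ω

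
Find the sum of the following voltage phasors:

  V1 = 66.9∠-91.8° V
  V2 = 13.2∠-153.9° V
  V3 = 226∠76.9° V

Step 1 — Convert each phasor to rectangular form:
  V1 = 66.9·(cos(-91.8°) + j·sin(-91.8°)) = -2.101 - j66.87 V
  V2 = 13.2·(cos(-153.9°) + j·sin(-153.9°)) = -11.85 - j5.807 V
  V3 = 226·(cos(76.9°) + j·sin(76.9°)) = 51.22 + j220.1 V
Step 2 — Sum components: V_total = 37.27 + j147.4 V.
Step 3 — Convert to polar: |V_total| = 152.1 V, ∠V_total = 75.8°.

V_total = 152.1∠75.8° V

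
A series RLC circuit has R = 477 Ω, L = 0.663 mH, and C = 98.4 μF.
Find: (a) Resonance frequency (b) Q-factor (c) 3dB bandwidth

Step 1 — Resonance: ω₀ = 1/√(LC) = 1/√(0.000663·9.84e-05) = 3915 rad/s.
Step 2 — f₀ = ω₀/(2π) = 623.1 Hz.
Step 3 — Series Q: Q = ω₀L/R = 3915·0.000663/477 = 0.005442.
Step 4 — Bandwidth: Δω = ω₀/Q = 7.195e+05 rad/s; BW = Δω/(2π) = 1.145e+05 Hz.

(a) f₀ = 623.1 Hz  (b) Q = 0.005442  (c) BW = 1.145e+05 Hz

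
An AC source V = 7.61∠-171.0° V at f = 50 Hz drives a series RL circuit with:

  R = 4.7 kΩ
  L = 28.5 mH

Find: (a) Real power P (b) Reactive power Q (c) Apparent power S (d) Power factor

Step 1 — Angular frequency: ω = 2π·f = 2π·50 = 314.2 rad/s.
Step 2 — Component impedances:
  R: Z = R = 4700 Ω
  L: Z = jωL = j·314.2·0.0285 = 0 + j8.954 Ω
Step 3 — Series combination: Z_total = R + L = 4700 + j8.954 Ω = 4700∠0.1° Ω.
Step 4 — Source phasor: V = 7.61∠-171.0° V = -7.516 - j1.19 V.
Step 5 — Current: I = V / Z = -0.0016 - j0.0002502 A = 0.001619∠-171.1° A.
Step 6 — Complex power: S = V·I* = 0.01232 + j2.347e-05 VA.
Step 7 — Real power: P = Re(S) = 0.01232 W.
Step 8 — Reactive power: Q = Im(S) = 2.347e-05 VAR.
Step 9 — Apparent power: |S| = 0.01232 VA.
Step 10 — Power factor: PF = P/|S| = 1 (lagging).

(a) P = 0.01232 W  (b) Q = 2.347e-05 VAR  (c) S = 0.01232 VA  (d) PF = 1 (lagging)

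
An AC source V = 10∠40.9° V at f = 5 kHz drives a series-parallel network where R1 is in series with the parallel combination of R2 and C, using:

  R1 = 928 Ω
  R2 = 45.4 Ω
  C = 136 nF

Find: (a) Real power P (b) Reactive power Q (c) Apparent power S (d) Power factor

Step 1 — Angular frequency: ω = 2π·f = 2π·5000 = 3.142e+04 rad/s.
Step 2 — Component impedances:
  R1: Z = R = 928 Ω
  R2: Z = R = 45.4 Ω
  C: Z = 1/(jωC) = -j/(ω·C) = 0 - j234.1 Ω
Step 3 — Parallel branch: R2 || C = 1/(1/R2 + 1/C) = 43.75 - j8.487 Ω.
Step 4 — Series with R1: Z_total = R1 + (R2 || C) = 971.8 - j8.487 Ω = 971.8∠-0.5° Ω.
Step 5 — Source phasor: V = 10∠40.9° V = 7.559 + j6.547 V.
Step 6 — Current: I = V / Z = 0.007719 + j0.006805 A = 0.01029∠41.4° A.
Step 7 — Complex power: S = V·I* = 0.1029 - j0.0008987 VA.
Step 8 — Real power: P = Re(S) = 0.1029 W.
Step 9 — Reactive power: Q = Im(S) = -0.0008987 VAR.
Step 10 — Apparent power: |S| = 0.1029 VA.
Step 11 — Power factor: PF = P/|S| = 1 (leading).

(a) P = 0.1029 W  (b) Q = -0.0008987 VAR  (c) S = 0.1029 VA  (d) PF = 1 (leading)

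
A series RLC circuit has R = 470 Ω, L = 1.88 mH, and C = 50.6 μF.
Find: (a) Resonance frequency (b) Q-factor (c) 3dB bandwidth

Step 1 — Resonance: ω₀ = 1/√(LC) = 1/√(0.00188·5.06e-05) = 3242 rad/s.
Step 2 — f₀ = ω₀/(2π) = 516 Hz.
Step 3 — Series Q: Q = ω₀L/R = 3242·0.00188/470 = 0.01297.
Step 4 — Bandwidth: Δω = ω₀/Q = 2.5e+05 rad/s; BW = Δω/(2π) = 3.979e+04 Hz.

(a) f₀ = 516 Hz  (b) Q = 0.01297  (c) BW = 3.979e+04 Hz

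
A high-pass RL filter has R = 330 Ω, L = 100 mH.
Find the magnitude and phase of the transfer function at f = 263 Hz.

Step 1 — Angular frequency: ω = 2π·263 = 1652 rad/s.
Step 2 — Transfer function: H(jω) = jωL/(R + jωL).
Step 3 — Numerator jωL = j·165.2; denominator R + jωL = 330 + j165.2.
Step 4 — H = 0.2005 + j0.4004.
Step 5 — Magnitude: |H| = 0.4478 (-7.0 dB); phase: φ = 63.4°.

|H| = 0.4478 (-7.0 dB), φ = 63.4°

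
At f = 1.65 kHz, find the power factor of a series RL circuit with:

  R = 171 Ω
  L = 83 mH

Step 1 — Angular frequency: ω = 2π·f = 2π·1650 = 1.037e+04 rad/s.
Step 2 — Component impedances:
  R: Z = R = 171 Ω
  L: Z = jωL = j·1.037e+04·0.083 = 0 + j860.5 Ω
Step 3 — Series combination: Z_total = R + L = 171 + j860.5 Ω = 877.3∠78.8° Ω.
Step 4 — Power factor: PF = cos(φ) = Re(Z)/|Z| = 171/877.3 = 0.1949.
Step 5 — Type: Im(Z) = 860.5 ⇒ lagging (phase φ = 78.8°).

PF = 0.1949 (lagging, φ = 78.8°)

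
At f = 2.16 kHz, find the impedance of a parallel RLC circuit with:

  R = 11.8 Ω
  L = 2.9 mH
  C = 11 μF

Step 1 — Angular frequency: ω = 2π·f = 2π·2160 = 1.357e+04 rad/s.
Step 2 — Component impedances:
  R: Z = R = 11.8 Ω
  L: Z = jωL = j·1.357e+04·0.0029 = 0 + j39.36 Ω
  C: Z = 1/(jωC) = -j/(ω·C) = 0 - j6.698 Ω
Step 3 — Parallel combination: 1/Z_total = 1/R + 1/L + 1/C; Z_total = 3.762 - j5.499 Ω = 6.662∠-55.6° Ω.

Z = 3.762 - j5.499 Ω = 6.662∠-55.6° Ω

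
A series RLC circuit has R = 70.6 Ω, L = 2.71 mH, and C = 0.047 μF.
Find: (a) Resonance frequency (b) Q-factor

Step 1 — Resonance condition Im(Z)=0 gives ω₀ = 1/√(LC).
Step 2 — ω₀ = 1/√(0.00271·4.7e-08) = 8.861e+04 rad/s.
Step 3 — f₀ = ω₀/(2π) = 1.41e+04 Hz.
Step 4 — Series Q: Q = ω₀L/R = 8.861e+04·0.00271/70.6 = 3.401.

(a) f₀ = 1.41e+04 Hz  (b) Q = 3.401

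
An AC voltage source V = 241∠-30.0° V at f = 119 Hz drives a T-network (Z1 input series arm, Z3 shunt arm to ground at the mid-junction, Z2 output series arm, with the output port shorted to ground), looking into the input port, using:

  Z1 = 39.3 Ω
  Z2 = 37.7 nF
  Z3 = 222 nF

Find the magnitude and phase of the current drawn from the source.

Step 1 — Angular frequency: ω = 2π·f = 2π·119 = 747.7 rad/s.
Step 2 — Component impedances:
  Z1: Z = R = 39.3 Ω
  Z2: Z = 1/(jωC) = -j/(ω·C) = 0 - j3.548e+04 Ω
  Z3: Z = 1/(jωC) = -j/(ω·C) = 0 - j6024 Ω
Step 3 — With the output port shorted to ground, the output series arm Z2 runs from the junction to ground; the shunt arm Z3 also runs from the junction to ground. They appear in parallel: Z3 || Z2 = 0 - j5150 Ω.
Step 4 — Series with input arm Z1: Z_in = Z1 + (Z3 || Z2) = 39.3 - j5150 Ω = 5150∠-89.6° Ω.
Step 5 — Source phasor: V = 241∠-30.0° V = 208.7 - j120.5 V.
Step 6 — Ohm's law: I = V / Z_total = (208.7 - j120.5) / (39.3 - j5150) = 0.02371 + j0.04035 A.
Step 7 — Convert to polar: |I| = 0.0468 A, ∠I = 59.6°.

I = 0.0468∠59.6° A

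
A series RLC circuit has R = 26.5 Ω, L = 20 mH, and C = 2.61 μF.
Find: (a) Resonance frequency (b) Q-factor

Step 1 — Resonance condition Im(Z)=0 gives ω₀ = 1/√(LC).
Step 2 — ω₀ = 1/√(0.02·2.61e-06) = 4377 rad/s.
Step 3 — f₀ = ω₀/(2π) = 696.6 Hz.
Step 4 — Series Q: Q = ω₀L/R = 4377·0.02/26.5 = 3.303.

(a) f₀ = 696.6 Hz  (b) Q = 3.303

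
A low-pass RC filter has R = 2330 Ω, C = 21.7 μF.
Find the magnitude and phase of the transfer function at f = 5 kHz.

Step 1 — Angular frequency: ω = 2π·5000 = 3.142e+04 rad/s.
Step 2 — Transfer function: H(jω) = 1/(1 + jωRC).
Step 3 — Denominator: 1 + jωRC = 1 + j·3.142e+04·2330·2.17e-05 = 1 + j1588.
Step 4 — H = 3.963e-07 - j0.0006296.
Step 5 — Magnitude: |H| = 0.0006296 (-64.0 dB); phase: φ = -90.0°.

|H| = 0.0006296 (-64.0 dB), φ = -90.0°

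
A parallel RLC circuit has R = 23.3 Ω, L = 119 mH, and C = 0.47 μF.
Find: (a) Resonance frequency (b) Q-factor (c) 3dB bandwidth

Step 1 — Resonance: ω₀ = 1/√(LC) = 1/√(0.119·4.7e-07) = 4228 rad/s.
Step 2 — f₀ = ω₀/(2π) = 673 Hz.
Step 3 — Parallel Q: Q = R/(ω₀L) = 23.3/(4228·0.119) = 0.04631.
Step 4 — Bandwidth: Δω = ω₀/Q = 9.132e+04 rad/s; BW = Δω/(2π) = 1.453e+04 Hz.

(a) f₀ = 673 Hz  (b) Q = 0.04631  (c) BW = 1.453e+04 Hz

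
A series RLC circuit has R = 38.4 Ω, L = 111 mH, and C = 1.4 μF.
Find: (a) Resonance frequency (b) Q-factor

Step 1 — Resonance condition Im(Z)=0 gives ω₀ = 1/√(LC).
Step 2 — ω₀ = 1/√(0.111·1.4e-06) = 2537 rad/s.
Step 3 — f₀ = ω₀/(2π) = 403.7 Hz.
Step 4 — Series Q: Q = ω₀L/R = 2537·0.111/38.4 = 7.333.

(a) f₀ = 403.7 Hz  (b) Q = 7.333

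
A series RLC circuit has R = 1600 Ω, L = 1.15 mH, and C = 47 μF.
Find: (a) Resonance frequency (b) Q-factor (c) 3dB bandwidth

Step 1 — Resonance condition Im(Z)=0 gives ω₀ = 1/√(LC).
Step 2 — ω₀ = 1/√(0.00115·4.7e-05) = 4301 rad/s.
Step 3 — f₀ = ω₀/(2π) = 684.6 Hz.
Step 4 — Series Q: Q = ω₀L/R = 4301·0.00115/1600 = 0.003092.
Step 5 — 3dB bandwidth: Δω = ω₀/Q = 1.391e+06 rad/s; BW = Δω/(2π) = 2.214e+05 Hz.

(a) f₀ = 684.6 Hz  (b) Q = 0.003092  (c) BW = 2.214e+05 Hz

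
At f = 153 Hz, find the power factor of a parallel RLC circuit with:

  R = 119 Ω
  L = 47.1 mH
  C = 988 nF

Step 1 — Angular frequency: ω = 2π·f = 2π·153 = 961.3 rad/s.
Step 2 — Component impedances:
  R: Z = R = 119 Ω
  L: Z = jωL = j·961.3·0.0471 = 0 + j45.28 Ω
  C: Z = 1/(jωC) = -j/(ω·C) = 0 - j1053 Ω
Step 3 — Parallel combination: 1/Z_total = 1/R + 1/L + 1/C; Z_total = 16.24 + j40.85 Ω = 43.97∠68.3° Ω.
Step 4 — Power factor: PF = cos(φ) = Re(Z)/|Z| = 16.244/43.966 = 0.3695.
Step 5 — Type: Im(Z) = 40.85 ⇒ lagging (phase φ = 68.3°).

PF = 0.3695 (lagging, φ = 68.3°)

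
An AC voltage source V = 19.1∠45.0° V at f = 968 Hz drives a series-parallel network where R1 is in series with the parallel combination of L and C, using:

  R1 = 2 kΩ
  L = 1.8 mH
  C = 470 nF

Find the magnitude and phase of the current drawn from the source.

Step 1 — Angular frequency: ω = 2π·f = 2π·968 = 6082 rad/s.
Step 2 — Component impedances:
  R1: Z = R = 2000 Ω
  L: Z = jωL = j·6082·0.0018 = 0 + j10.95 Ω
  C: Z = 1/(jωC) = -j/(ω·C) = 0 - j349.8 Ω
Step 3 — Parallel branch: L || C = 1/(1/L + 1/C) = 0 + j11.3 Ω.
Step 4 — Series with R1: Z_total = R1 + (L || C) = 2000 + j11.3 Ω = 2000∠0.3° Ω.
Step 5 — Source phasor: V = 19.1∠45.0° V = 13.51 + j13.51 V.
Step 6 — Ohm's law: I = V / Z_total = (13.51 + j13.51) / (2000 + j11.3) = 0.006791 + j0.006714 A.
Step 7 — Convert to polar: |I| = 0.00955 A, ∠I = 44.7°.

I = 0.00955∠44.7° A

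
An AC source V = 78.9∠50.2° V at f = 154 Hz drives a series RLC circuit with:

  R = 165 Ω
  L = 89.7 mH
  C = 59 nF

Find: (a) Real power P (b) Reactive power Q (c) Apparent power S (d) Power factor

Step 1 — Angular frequency: ω = 2π·f = 2π·154 = 967.6 rad/s.
Step 2 — Component impedances:
  R: Z = R = 165 Ω
  L: Z = jωL = j·967.6·0.0897 = 0 + j86.79 Ω
  C: Z = 1/(jωC) = -j/(ω·C) = 0 - j1.752e+04 Ω
Step 3 — Series combination: Z_total = R + L + C = 165 - j1.743e+04 Ω = 1.743e+04∠-89.5° Ω.
Step 4 — Source phasor: V = 78.9∠50.2° V = 50.5 + j60.62 V.
Step 5 — Current: I = V / Z = -0.00345 + j0.00293 A = 0.004527∠139.7° A.
Step 6 — Complex power: S = V·I* = 0.003381 - j0.3571 VA.
Step 7 — Real power: P = Re(S) = 0.003381 W.
Step 8 — Reactive power: Q = Im(S) = -0.3571 VAR.
Step 9 — Apparent power: |S| = 0.3571 VA.
Step 10 — Power factor: PF = P/|S| = 0.009466 (leading).

(a) P = 0.003381 W  (b) Q = -0.3571 VAR  (c) S = 0.3571 VA  (d) PF = 0.009466 (leading)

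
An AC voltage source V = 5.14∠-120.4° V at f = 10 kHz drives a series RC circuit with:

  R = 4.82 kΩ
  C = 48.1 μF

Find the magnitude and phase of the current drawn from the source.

Step 1 — Angular frequency: ω = 2π·f = 2π·1e+04 = 6.283e+04 rad/s.
Step 2 — Component impedances:
  R: Z = R = 4820 Ω
  C: Z = 1/(jωC) = -j/(ω·C) = 0 - j0.3309 Ω
Step 3 — Series combination: Z_total = R + C = 4820 - j0.3309 Ω = 4820∠-0.0° Ω.
Step 4 — Source phasor: V = 5.14∠-120.4° V = -2.601 - j4.433 V.
Step 5 — Ohm's law: I = V / Z_total = (-2.601 - j4.433) / (4820 - j0.3309) = -0.0005396 - j0.0009198 A.
Step 6 — Convert to polar: |I| = 0.001066 A, ∠I = -120.4°.

I = 0.001066∠-120.4° A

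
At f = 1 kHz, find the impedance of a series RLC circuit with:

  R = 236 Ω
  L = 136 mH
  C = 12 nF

Step 1 — Angular frequency: ω = 2π·f = 2π·1000 = 6283 rad/s.
Step 2 — Component impedances:
  R: Z = R = 236 Ω
  L: Z = jωL = j·6283·0.136 = 0 + j854.5 Ω
  C: Z = 1/(jωC) = -j/(ω·C) = 0 - j1.326e+04 Ω
Step 3 — Series combination: Z_total = R + L + C = 236 - j1.241e+04 Ω = 1.241e+04∠-88.9° Ω.

Z = 236 - j1.241e+04 Ω = 1.241e+04∠-88.9° Ω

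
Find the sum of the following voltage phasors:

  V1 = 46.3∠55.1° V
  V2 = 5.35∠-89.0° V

Step 1 — Convert each phasor to rectangular form:
  V1 = 46.3·(cos(55.1°) + j·sin(55.1°)) = 26.49 + j37.97 V
  V2 = 5.35·(cos(-89.0°) + j·sin(-89.0°)) = 0.09337 - j5.349 V
Step 2 — Sum components: V_total = 26.58 + j32.62 V.
Step 3 — Convert to polar: |V_total| = 42.08 V, ∠V_total = 50.8°.

V_total = 42.08∠50.8° V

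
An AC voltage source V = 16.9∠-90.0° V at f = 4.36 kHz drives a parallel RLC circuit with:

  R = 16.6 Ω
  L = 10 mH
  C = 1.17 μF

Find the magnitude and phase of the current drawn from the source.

Step 1 — Angular frequency: ω = 2π·f = 2π·4360 = 2.739e+04 rad/s.
Step 2 — Component impedances:
  R: Z = R = 16.6 Ω
  L: Z = jωL = j·2.739e+04·0.01 = 0 + j273.9 Ω
  C: Z = 1/(jωC) = -j/(ω·C) = 0 - j31.2 Ω
Step 3 — Parallel combination: 1/Z_total = 1/R + 1/L + 1/C; Z_total = 13.58 - j6.403 Ω = 15.01∠-25.2° Ω.
Step 4 — Source phasor: V = 16.9∠-90.0° V = 0 - j16.9 V.
Step 5 — Ohm's law: I = V / Z_total = (0 - j16.9) / (13.58 - j6.403) = 0.48 - j1.018 A.
Step 6 — Convert to polar: |I| = 1.126 A, ∠I = -64.8°.

I = 1.126∠-64.8° A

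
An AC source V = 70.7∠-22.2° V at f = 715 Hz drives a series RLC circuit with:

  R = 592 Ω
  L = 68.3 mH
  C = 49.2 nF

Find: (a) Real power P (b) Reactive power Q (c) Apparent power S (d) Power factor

Step 1 — Angular frequency: ω = 2π·f = 2π·715 = 4492 rad/s.
Step 2 — Component impedances:
  R: Z = R = 592 Ω
  L: Z = jωL = j·4492·0.0683 = 0 + j306.8 Ω
  C: Z = 1/(jωC) = -j/(ω·C) = 0 - j4524 Ω
Step 3 — Series combination: Z_total = R + L + C = 592 - j4217 Ω = 4259∠-82.0° Ω.
Step 4 — Source phasor: V = 70.7∠-22.2° V = 65.46 - j26.71 V.
Step 5 — Current: I = V / Z = 0.008348 + j0.01435 A = 0.0166∠59.8° A.
Step 6 — Complex power: S = V·I* = 0.1632 - j1.162 VA.
Step 7 — Real power: P = Re(S) = 0.1632 W.
Step 8 — Reactive power: Q = Im(S) = -1.162 VAR.
Step 9 — Apparent power: |S| = 1.174 VA.
Step 10 — Power factor: PF = P/|S| = 0.139 (leading).

(a) P = 0.1632 W  (b) Q = -1.162 VAR  (c) S = 1.174 VA  (d) PF = 0.139 (leading)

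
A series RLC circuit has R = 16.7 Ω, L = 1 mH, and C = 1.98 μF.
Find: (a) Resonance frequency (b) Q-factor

Step 1 — Resonance condition Im(Z)=0 gives ω₀ = 1/√(LC).
Step 2 — ω₀ = 1/√(0.001·1.98e-06) = 2.247e+04 rad/s.
Step 3 — f₀ = ω₀/(2π) = 3577 Hz.
Step 4 — Series Q: Q = ω₀L/R = 2.247e+04·0.001/16.7 = 1.346.

(a) f₀ = 3577 Hz  (b) Q = 1.346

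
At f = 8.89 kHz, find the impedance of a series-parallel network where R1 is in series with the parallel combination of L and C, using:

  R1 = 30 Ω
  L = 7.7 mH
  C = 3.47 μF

Step 1 — Angular frequency: ω = 2π·f = 2π·8890 = 5.586e+04 rad/s.
Step 2 — Component impedances:
  R1: Z = R = 30 Ω
  L: Z = jωL = j·5.586e+04·0.0077 = 0 + j430.1 Ω
  C: Z = 1/(jωC) = -j/(ω·C) = 0 - j5.159 Ω
Step 3 — Parallel branch: L || C = 1/(1/L + 1/C) = 0 - j5.222 Ω.
Step 4 — Series with R1: Z_total = R1 + (L || C) = 30 - j5.222 Ω = 30.45∠-9.9° Ω.

Z = 30 - j5.222 Ω = 30.45∠-9.9° Ω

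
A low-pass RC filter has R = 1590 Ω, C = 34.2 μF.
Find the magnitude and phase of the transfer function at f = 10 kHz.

Step 1 — Angular frequency: ω = 2π·1e+04 = 6.283e+04 rad/s.
Step 2 — Transfer function: H(jω) = 1/(1 + jωRC).
Step 3 — Denominator: 1 + jωRC = 1 + j·6.283e+04·1590·3.42e-05 = 1 + j3417.
Step 4 — H = 8.566e-08 - j0.0002927.
Step 5 — Magnitude: |H| = 0.0002927 (-70.7 dB); phase: φ = -90.0°.

|H| = 0.0002927 (-70.7 dB), φ = -90.0°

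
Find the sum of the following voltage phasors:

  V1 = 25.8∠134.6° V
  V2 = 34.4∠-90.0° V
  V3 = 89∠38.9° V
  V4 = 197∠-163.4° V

Step 1 — Convert each phasor to rectangular form:
  V1 = 25.8·(cos(134.6°) + j·sin(134.6°)) = -18.12 + j18.37 V
  V2 = 34.4·(cos(-90.0°) + j·sin(-90.0°)) = 0 - j34.4 V
  V3 = 89·(cos(38.9°) + j·sin(38.9°)) = 69.26 + j55.89 V
  V4 = 197·(cos(-163.4°) + j·sin(-163.4°)) = -188.8 - j56.28 V
Step 2 — Sum components: V_total = -137.6 - j16.42 V.
Step 3 — Convert to polar: |V_total| = 138.6 V, ∠V_total = -173.2°.

V_total = 138.6∠-173.2° V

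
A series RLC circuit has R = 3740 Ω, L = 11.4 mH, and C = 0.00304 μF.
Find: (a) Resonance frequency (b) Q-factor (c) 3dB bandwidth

Step 1 — Resonance condition Im(Z)=0 gives ω₀ = 1/√(LC).
Step 2 — ω₀ = 1/√(0.0114·3.04e-09) = 1.699e+05 rad/s.
Step 3 — f₀ = ω₀/(2π) = 2.704e+04 Hz.
Step 4 — Series Q: Q = ω₀L/R = 1.699e+05·0.0114/3740 = 0.5178.
Step 5 — 3dB bandwidth: Δω = ω₀/Q = 3.281e+05 rad/s; BW = Δω/(2π) = 5.221e+04 Hz.

(a) f₀ = 2.704e+04 Hz  (b) Q = 0.5178  (c) BW = 5.221e+04 Hz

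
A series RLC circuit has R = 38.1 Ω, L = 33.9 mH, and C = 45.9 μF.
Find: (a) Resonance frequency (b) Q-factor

Step 1 — Resonance condition Im(Z)=0 gives ω₀ = 1/√(LC).
Step 2 — ω₀ = 1/√(0.0339·4.59e-05) = 801.7 rad/s.
Step 3 — f₀ = ω₀/(2π) = 127.6 Hz.
Step 4 — Series Q: Q = ω₀L/R = 801.7·0.0339/38.1 = 0.7133.

(a) f₀ = 127.6 Hz  (b) Q = 0.7133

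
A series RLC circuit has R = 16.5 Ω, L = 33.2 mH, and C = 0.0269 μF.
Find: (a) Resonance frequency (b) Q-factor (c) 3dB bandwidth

Step 1 — Resonance condition Im(Z)=0 gives ω₀ = 1/√(LC).
Step 2 — ω₀ = 1/√(0.0332·2.69e-08) = 3.346e+04 rad/s.
Step 3 — f₀ = ω₀/(2π) = 5326 Hz.
Step 4 — Series Q: Q = ω₀L/R = 3.346e+04·0.0332/16.5 = 67.33.
Step 5 — 3dB bandwidth: Δω = ω₀/Q = 497 rad/s; BW = Δω/(2π) = 79.1 Hz.

(a) f₀ = 5326 Hz  (b) Q = 67.33  (c) BW = 79.1 Hz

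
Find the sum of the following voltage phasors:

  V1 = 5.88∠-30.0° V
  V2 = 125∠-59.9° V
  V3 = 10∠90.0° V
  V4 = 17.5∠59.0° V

Step 1 — Convert each phasor to rectangular form:
  V1 = 5.88·(cos(-30.0°) + j·sin(-30.0°)) = 5.092 - j2.94 V
  V2 = 125·(cos(-59.9°) + j·sin(-59.9°)) = 62.69 - j108.1 V
  V3 = 10·(cos(90.0°) + j·sin(90.0°)) = 0 + j10 V
  V4 = 17.5·(cos(59.0°) + j·sin(59.0°)) = 9.013 + j15 V
Step 2 — Sum components: V_total = 76.79 - j86.08 V.
Step 3 — Convert to polar: |V_total| = 115.4 V, ∠V_total = -48.3°.

V_total = 115.4∠-48.3° V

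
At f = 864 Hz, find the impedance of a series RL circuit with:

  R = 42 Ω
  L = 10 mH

Step 1 — Angular frequency: ω = 2π·f = 2π·864 = 5429 rad/s.
Step 2 — Component impedances:
  R: Z = R = 42 Ω
  L: Z = jωL = j·5429·0.01 = 0 + j54.29 Ω
Step 3 — Series combination: Z_total = R + L = 42 + j54.29 Ω = 68.64∠52.3° Ω.

Z = 42 + j54.29 Ω = 68.64∠52.3° Ω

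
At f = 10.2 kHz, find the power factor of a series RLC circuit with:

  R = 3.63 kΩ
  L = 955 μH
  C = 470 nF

Step 1 — Angular frequency: ω = 2π·f = 2π·1.02e+04 = 6.409e+04 rad/s.
Step 2 — Component impedances:
  R: Z = R = 3630 Ω
  L: Z = jωL = j·6.409e+04·0.000955 = 0 + j61.2 Ω
  C: Z = 1/(jωC) = -j/(ω·C) = 0 - j33.2 Ω
Step 3 — Series combination: Z_total = R + L + C = 3630 + j28.01 Ω = 3630∠0.4° Ω.
Step 4 — Power factor: PF = cos(φ) = Re(Z)/|Z| = 3630/3630 = 1.
Step 5 — Type: Im(Z) = 28.01 ⇒ lagging (phase φ = 0.4°).

PF = 1 (lagging, φ = 0.4°)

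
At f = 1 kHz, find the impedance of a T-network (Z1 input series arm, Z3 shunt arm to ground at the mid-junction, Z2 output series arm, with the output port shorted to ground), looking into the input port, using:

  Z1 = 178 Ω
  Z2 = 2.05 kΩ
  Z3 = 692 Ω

Step 1 — Angular frequency: ω = 2π·f = 2π·1000 = 6283 rad/s.
Step 2 — Component impedances:
  Z1: Z = R = 178 Ω
  Z2: Z = R = 2050 Ω
  Z3: Z = R = 692 Ω
Step 3 — With the output port shorted to ground, the output series arm Z2 runs from the junction to ground; the shunt arm Z3 also runs from the junction to ground. They appear in parallel: Z3 || Z2 = 517.4 Ω.
Step 4 — Series with input arm Z1: Z_in = Z1 + (Z3 || Z2) = 695.4 Ω = 695.4∠0.0° Ω.

Z = 695.4 Ω = 695.4∠0.0° Ω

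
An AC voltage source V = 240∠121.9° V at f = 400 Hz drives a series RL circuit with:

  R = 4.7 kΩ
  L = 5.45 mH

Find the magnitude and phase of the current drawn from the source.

Step 1 — Angular frequency: ω = 2π·f = 2π·400 = 2513 rad/s.
Step 2 — Component impedances:
  R: Z = R = 4700 Ω
  L: Z = jωL = j·2513·0.00545 = 0 + j13.7 Ω
Step 3 — Series combination: Z_total = R + L = 4700 + j13.7 Ω = 4700∠0.2° Ω.
Step 4 — Source phasor: V = 240∠121.9° V = -126.8 + j203.8 V.
Step 5 — Ohm's law: I = V / Z_total = (-126.8 + j203.8) / (4700 + j13.7) = -0.02686 + j0.04343 A.
Step 6 — Convert to polar: |I| = 0.05106 A, ∠I = 121.7°.

I = 0.05106∠121.7° A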